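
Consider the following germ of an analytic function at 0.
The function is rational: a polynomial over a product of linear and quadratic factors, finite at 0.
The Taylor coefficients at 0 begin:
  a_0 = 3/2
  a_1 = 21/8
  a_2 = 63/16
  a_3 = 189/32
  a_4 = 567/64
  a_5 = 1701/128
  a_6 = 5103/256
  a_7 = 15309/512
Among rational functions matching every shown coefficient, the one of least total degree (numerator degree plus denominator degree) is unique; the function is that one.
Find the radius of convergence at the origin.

No rational of total degree below 2 reproduces all 8 coefficients; solving the [1/1] Pade equations on them gives f(α) = (-α/4 - 1)/(α - 2/3), whose expansion matches every shown term.
Denominator factor (α - 2/3): pole of order 1 at 2/3, modulus 2/3.
The radius of convergence is the smallest modulus among the singular points: 2/3.

The radius of convergence is 2/3.


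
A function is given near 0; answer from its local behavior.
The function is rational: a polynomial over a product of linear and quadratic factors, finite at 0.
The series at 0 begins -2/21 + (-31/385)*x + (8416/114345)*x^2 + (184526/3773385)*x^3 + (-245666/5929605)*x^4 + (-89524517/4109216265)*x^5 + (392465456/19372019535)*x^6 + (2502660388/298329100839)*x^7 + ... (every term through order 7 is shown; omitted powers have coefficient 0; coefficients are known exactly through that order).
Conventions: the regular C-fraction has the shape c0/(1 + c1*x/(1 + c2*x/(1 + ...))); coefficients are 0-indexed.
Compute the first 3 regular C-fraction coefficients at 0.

The regular C-fraction coefficients are [-2/21, -93/110, 162001/92070].

Taylor coefficients (read off): a_0 = -2/21, a_1 = -31/385, a_2 = 8416/114345.
c0 = a_0 = -2/21. Peel one level at a time: if S = 1 + c*x/S' with S'(0) = 1, then c is the x-coefficient of S and S' = c*x/(S - 1).
S_1 = c0/f = 1 + (-93/110)*x + (162001/108900)*x^2 + ...; c1 = -93/110.
S_2 = c1*x/(S_1 - 1) = 1 + (162001/92070)*x + ...; c2 = 162001/92070.


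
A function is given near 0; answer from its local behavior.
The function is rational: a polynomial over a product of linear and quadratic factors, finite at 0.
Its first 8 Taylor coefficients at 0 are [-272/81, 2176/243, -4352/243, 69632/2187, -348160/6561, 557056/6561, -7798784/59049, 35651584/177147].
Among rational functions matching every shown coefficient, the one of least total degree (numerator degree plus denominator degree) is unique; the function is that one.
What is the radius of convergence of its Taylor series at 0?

No rational of total degree below 2 reproduces all 8 coefficients; solving the [0/2] Pade equations on them gives f(z) = -17/(9*(z + 3/4)**2), whose expansion matches every shown term.
Denominator factor (z + 3/4)^2: pole of order 2 at -3/4, modulus 3/4.
The radius of convergence is the smallest modulus among the singular points: 3/4.

The radius of convergence is 3/4.


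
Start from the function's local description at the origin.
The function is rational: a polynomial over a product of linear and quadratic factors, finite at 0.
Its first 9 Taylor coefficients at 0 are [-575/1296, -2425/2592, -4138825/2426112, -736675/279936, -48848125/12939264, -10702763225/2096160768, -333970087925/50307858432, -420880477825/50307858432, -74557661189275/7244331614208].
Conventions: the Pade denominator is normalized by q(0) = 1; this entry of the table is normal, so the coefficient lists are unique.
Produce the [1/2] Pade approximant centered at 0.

The Pade approximant has numerator coefficients [-575/1296, 1551516625/2316054384]; denominator coefficients [1, -12933391/3574158, 4221274321/1115137296].

Taylor coefficients needed (read off): a_0 = -575/1296, a_1 = -2425/2592, a_2 = -4138825/2426112, a_3 = -736675/279936.
Write the denominator as Q(d) = 1 + q1*d + q2*d^2. Requiring Q*f - P = O(d^4) with deg P <= 1 kills the coefficients of d^2..d^3 in Q*f:
  d^2: a_2 + q1*a_1 + q2*a_0 = 0, i.e. -4138825/2426112 + (-2425/2592)*q1 + (-575/1296)*q2 = 0.
  d^3: a_3 + q1*a_2 + q2*a_1 = 0, i.e. -736675/279936 + (-4138825/2426112)*q1 + (-2425/2592)*q2 = 0.
Solving this linear system: q1 = -12933391/3574158, q2 = 4221274321/1115137296.
The numerator is Q*f truncated at degree 1: P0 = a_0 = -575/1296; P1 = a_1 + q1*a_0 = 1551516625/2316054384.


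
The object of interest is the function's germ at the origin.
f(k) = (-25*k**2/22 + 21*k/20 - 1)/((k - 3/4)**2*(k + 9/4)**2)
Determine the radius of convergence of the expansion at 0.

Denominator factor (k - 3/4)^2: pole of order 2 at 3/4, modulus 3/4.
Denominator factor (k + 9/4)^2: pole of order 2 at -9/4, modulus 9/4.
The radius of convergence is the smallest modulus among the singular points: 3/4.

The radius of convergence is 3/4.


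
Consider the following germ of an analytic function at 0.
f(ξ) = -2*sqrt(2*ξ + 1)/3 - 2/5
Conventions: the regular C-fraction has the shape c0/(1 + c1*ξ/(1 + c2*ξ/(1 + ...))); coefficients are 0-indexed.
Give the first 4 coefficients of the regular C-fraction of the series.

Taylor coefficients (expand at 0): a_0 = -16/15, a_1 = -2/3, a_2 = 1/3, a_3 = -1/3.
c0 = a_0 = -16/15. Peel one level at a time: if S = 1 + c*ξ/S' with S'(0) = 1, then c is the ξ-coefficient of S and S' = c*ξ/(S - 1).
S_1 = c0/f = 1 + (-5/8)*ξ + (45/64)*ξ^2 + ...; c1 = -5/8.
S_2 = c1*ξ/(S_1 - 1) = 1 + (9/8)*ξ + (-1/4)*ξ^2 + ...; c2 = 9/8.
S_3 = c2*ξ/(S_2 - 1) = 1 + (2/9)*ξ + ...; c3 = 2/9.

The regular C-fraction coefficients are [-16/15, -5/8, 9/8, 2/9].


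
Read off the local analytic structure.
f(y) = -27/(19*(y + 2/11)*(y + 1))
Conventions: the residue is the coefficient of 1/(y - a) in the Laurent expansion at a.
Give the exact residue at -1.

The residue is 33/19.

At the order-1 pole -1 set g(y) = (y - (-1))*f(y) = -27/(19*(y + 2/11)).
Simple pole: residue = g(a) at a = -1, which is 33/19.


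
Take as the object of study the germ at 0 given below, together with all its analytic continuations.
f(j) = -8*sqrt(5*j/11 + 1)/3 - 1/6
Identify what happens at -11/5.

The point is an algebraic (square-root) branch point.

The term (-8/3)*sqrt(1 - j/(-11/5)) has argument 1 - -11/5/(-11/5) = 0 at -11/5: a square-root (algebraic, two-sheeted) branch point; the remaining terms are analytic or single-valued there.


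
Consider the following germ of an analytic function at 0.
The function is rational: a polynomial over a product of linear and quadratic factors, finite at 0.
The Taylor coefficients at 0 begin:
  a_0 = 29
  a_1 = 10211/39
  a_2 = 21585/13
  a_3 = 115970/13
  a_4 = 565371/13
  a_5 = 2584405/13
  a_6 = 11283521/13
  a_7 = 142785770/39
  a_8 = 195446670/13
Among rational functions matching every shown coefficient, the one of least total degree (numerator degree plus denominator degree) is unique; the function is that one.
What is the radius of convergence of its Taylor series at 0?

The radius of convergence is -3/2 + (1/2)*sqrt(13).

No rational of total degree below 7 reproduces all 9 coefficients; solving the [1/6] Pade equations on them gives f(ω) = (-32*ω/39 - 29)/(ω**2 + 3*ω - 1)**3, whose expansion matches every shown term.
Denominator factor (ω**2 + 3*ω - 1)^3: discriminant 13, real irrational roots -3/2 + (1/2)*sqrt(13) and -3/2 - (1/2)*sqrt(13); poles of order 3, moduli -3/2 + (1/2)*sqrt(13) and 3/2 + (1/2)*sqrt(13).
The radius of convergence is the smallest modulus among the singular points: -3/2 + (1/2)*sqrt(13).


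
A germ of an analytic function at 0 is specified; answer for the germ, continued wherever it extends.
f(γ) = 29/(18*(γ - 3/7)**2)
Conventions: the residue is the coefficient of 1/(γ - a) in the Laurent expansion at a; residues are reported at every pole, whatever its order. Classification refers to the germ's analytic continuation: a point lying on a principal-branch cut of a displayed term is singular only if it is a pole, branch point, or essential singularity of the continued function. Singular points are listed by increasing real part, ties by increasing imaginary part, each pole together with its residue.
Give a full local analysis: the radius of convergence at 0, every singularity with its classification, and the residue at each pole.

Denominator factor (γ - 3/7)^2: pole of order 2 at 3/7, modulus 3/7.
The radius of convergence is the smallest modulus among the singular points: 3/7.
At the order-2 pole 3/7 set g(γ) = (γ - (3/7))^2*f(γ) = 29/18.
Order-2 pole: residue = g'(a); g'(3/7) = 0, so the residue is 0.

Radius of convergence at 0: 3/7.
At 3/7: a pole of order 2; residue 0.


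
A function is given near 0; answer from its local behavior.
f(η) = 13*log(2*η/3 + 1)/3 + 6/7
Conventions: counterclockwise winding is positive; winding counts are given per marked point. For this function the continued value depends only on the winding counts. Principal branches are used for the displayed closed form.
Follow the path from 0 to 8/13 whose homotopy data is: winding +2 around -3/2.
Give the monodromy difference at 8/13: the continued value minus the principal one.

Continued minus principal equals (52/3)*pi*i.

The rational part is single-valued and drops out of the difference; each branch term changes only by its own monodromy.
(13/3)*log(1 - η/(-3/2)): each positive loop around -3/2 adds 2*pi*i to the log, so winding +2 contributes (13/3)*(2)*2*pi*i = (52/3)*pi*i.
Summing the contributions at η = 8/13 gives (52/3)*pi*i.


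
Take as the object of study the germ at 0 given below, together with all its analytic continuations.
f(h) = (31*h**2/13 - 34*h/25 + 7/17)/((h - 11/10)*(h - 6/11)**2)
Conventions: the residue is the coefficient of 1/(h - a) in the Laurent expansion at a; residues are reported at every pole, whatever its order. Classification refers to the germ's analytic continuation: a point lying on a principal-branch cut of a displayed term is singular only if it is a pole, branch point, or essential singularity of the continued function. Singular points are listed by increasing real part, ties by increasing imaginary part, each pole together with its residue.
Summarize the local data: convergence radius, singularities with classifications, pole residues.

Radius of convergence at 0: 6/11.
At 6/11: a pole of order 2; residue -1098264/316285.
At 11/10: a pole of order 1; residue 24082267/4111705.

Denominator factor (h - 6/11)^2: pole of order 2 at 6/11, modulus 6/11.
Denominator factor (h - 11/10): pole of order 1 at 11/10, modulus 11/10.
The radius of convergence is the smallest modulus among the singular points: 6/11.
At the order-2 pole 6/11 set g(h) = (h - (6/11))^2*f(h) = (31*h**2/13 - 34*h/25 + 7/17)/(h - 11/10).
Order-2 pole: residue = g'(a); g'(6/11) = -1098264/316285, so the residue is -1098264/316285.
At the order-1 pole 11/10 set g(h) = (h - (11/10))*f(h) = (31*h**2/13 - 34*h/25 + 7/17)/(h - 6/11)**2.
Simple pole: residue = g(a) at a = 11/10, which is 24082267/4111705.
List the singular points by increasing real part (a conjugate pair: the negative imaginary part first).


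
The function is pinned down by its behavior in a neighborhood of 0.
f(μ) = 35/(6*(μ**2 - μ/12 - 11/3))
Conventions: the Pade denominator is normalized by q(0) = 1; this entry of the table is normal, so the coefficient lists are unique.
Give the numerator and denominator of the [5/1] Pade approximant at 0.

The Pade approximant has numerator coefficients [-35/22, -11775498/1844623, -532728/1844623, -6048/3487, -72576/1844623, -870912/1844623]; denominator coefficients [1, 148873297/36892460].

Taylor coefficients needed (expand at 0): a_0 = -35/22, a_1 = 35/968, a_2 = -18515/42592, a_3 = 36995/1874048, a_4 = -9812915/82458112, a_5 = 29346275/3628156928, a_6 = -5210565395/159638904832.
Write the denominator as Q(μ) = 1 + q1*μ. Requiring Q*f - P = O(μ^7) with deg P <= 5 kills the coefficients of μ^6..μ^6 in Q*f:
  μ^6: a_6 + q1*a_5 = 0, i.e. -5210565395/159638904832 + (29346275/3628156928)*q1 = 0.
Solving this linear system: q1 = 148873297/36892460.
The numerator is Q*f truncated at degree 5: P0 = a_0 = -35/22; P1 = a_1 + q1*a_0 = -11775498/1844623; P2 = a_2 + q1*a_1 = -532728/1844623; P3 = a_3 + q1*a_2 = -6048/3487; P4 = a_4 + q1*a_3 = -72576/1844623; P5 = a_5 + q1*a_4 = -870912/1844623.


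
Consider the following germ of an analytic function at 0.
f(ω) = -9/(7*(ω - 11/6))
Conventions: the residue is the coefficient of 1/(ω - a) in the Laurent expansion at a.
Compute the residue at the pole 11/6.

The residue is -9/7.

At the order-1 pole 11/6 set g(ω) = (ω - (11/6))*f(ω) = -9/7.
Simple pole: residue = g(a) at a = 11/6, which is -9/7.


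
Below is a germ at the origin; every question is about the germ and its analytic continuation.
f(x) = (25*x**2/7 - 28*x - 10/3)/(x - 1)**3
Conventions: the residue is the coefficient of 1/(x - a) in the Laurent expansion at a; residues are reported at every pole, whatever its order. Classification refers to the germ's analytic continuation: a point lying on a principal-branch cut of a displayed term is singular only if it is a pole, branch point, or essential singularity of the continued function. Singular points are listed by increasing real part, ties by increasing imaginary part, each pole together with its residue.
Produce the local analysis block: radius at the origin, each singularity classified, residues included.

Denominator factor (x - 1)^3: pole of order 3 at 1, modulus 1.
The radius of convergence is the smallest modulus among the singular points: 1.
At the order-3 pole 1 set g(x) = (x - (1))^3*f(x) = 25*x**2/7 - 28*x - 10/3.
Order-3 pole: residue = g''(a)/2; g''(1) = 50/7, so the residue is 25/7.

Radius of convergence at 0: 1.
At 1: a pole of order 3; residue 25/7.


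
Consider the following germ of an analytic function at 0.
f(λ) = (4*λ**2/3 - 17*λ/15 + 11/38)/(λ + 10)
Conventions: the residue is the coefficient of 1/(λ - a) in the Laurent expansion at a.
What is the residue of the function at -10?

At the order-1 pole -10 set g(λ) = (λ - (-10))*f(λ) = 4*λ**2/3 - 17*λ/15 + 11/38.
Simple pole: residue = g(a) at a = -10, which is 16525/114.

The residue is 16525/114.


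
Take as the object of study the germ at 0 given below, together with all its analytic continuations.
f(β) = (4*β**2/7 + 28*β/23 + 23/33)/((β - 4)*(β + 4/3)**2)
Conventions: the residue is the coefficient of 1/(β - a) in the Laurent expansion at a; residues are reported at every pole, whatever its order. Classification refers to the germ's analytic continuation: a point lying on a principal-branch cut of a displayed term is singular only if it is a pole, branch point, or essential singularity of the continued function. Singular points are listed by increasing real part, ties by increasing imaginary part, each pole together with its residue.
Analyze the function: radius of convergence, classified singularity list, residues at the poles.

Radius of convergence at 0: 4/3.
At -4/3: a pole of order 2; residue 3517/64768.
At 4: a pole of order 1; residue 234453/453376.

Denominator factor (β + 4/3)^2: pole of order 2 at -4/3, modulus 4/3.
Denominator factor (β - 4): pole of order 1 at 4, modulus 4.
The radius of convergence is the smallest modulus among the singular points: 4/3.
At the order-2 pole -4/3 set g(β) = (β - (-4/3))^2*f(β) = (4*β**2/7 + 28*β/23 + 23/33)/(β - 4).
Order-2 pole: residue = g'(a); g'(-4/3) = 3517/64768, so the residue is 3517/64768.
At the order-1 pole 4 set g(β) = (β - (4))*f(β) = (4*β**2/7 + 28*β/23 + 23/33)/(β + 4/3)**2.
Simple pole: residue = g(a) at a = 4, which is 234453/453376.
List the singular points by increasing real part (a conjugate pair: the negative imaginary part first).


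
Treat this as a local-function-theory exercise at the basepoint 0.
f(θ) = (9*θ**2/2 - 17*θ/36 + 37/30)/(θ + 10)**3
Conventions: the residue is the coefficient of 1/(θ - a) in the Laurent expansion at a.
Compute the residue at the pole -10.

At the order-3 pole -10 set g(θ) = (θ - (-10))^3*f(θ) = 9*θ**2/2 - 17*θ/36 + 37/30.
Order-3 pole: residue = g''(a)/2; g''(-10) = 9, so the residue is 9/2.

The residue is 9/2.


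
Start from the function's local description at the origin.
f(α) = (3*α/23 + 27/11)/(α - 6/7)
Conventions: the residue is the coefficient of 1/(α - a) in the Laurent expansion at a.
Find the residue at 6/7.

At the order-1 pole 6/7 set g(α) = (α - (6/7))*f(α) = 3*α/23 + 27/11.
Simple pole: residue = g(a) at a = 6/7, which is 4545/1771.

The residue is 4545/1771.


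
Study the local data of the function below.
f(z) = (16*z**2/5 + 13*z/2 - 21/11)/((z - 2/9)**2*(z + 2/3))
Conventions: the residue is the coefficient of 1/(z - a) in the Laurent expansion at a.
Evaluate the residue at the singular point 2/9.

The residue is 16369/1760.

At the order-2 pole 2/9 set g(z) = (z - (2/9))^2*f(z) = (16*z**2/5 + 13*z/2 - 21/11)/(z + 2/3).
Order-2 pole: residue = g'(a); g'(2/9) = 16369/1760, so the residue is 16369/1760.


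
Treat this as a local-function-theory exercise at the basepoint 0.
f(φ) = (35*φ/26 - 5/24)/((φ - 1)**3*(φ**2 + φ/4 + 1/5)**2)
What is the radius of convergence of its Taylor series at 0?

The radius of convergence is (1/5)*sqrt(5).

Denominator factor (φ**2 + φ/4 + 1/5)^2: discriminant -59/80, complex-conjugate roots (-1/8) + ((1/40)*sqrt(295))*i and (-1/8) - ((1/40)*sqrt(295))*i; poles of order 2, moduli (1/5)*sqrt(5) and (1/5)*sqrt(5).
Denominator factor (φ - 1)^3: pole of order 3 at 1, modulus 1.
The radius of convergence is the smallest modulus among the singular points: (1/5)*sqrt(5).


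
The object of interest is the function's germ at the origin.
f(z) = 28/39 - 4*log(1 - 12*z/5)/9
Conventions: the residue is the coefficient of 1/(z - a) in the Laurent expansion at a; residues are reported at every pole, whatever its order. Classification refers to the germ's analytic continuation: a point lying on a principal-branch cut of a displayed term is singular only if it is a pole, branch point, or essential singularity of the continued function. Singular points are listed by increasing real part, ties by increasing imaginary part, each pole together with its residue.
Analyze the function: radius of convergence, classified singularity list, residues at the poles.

Branch term (-4/9)*log(1 - z/(5/12)): its argument vanishes at z = 5/12, a logarithmic branch point, modulus 5/12.
The radius of convergence is the smallest modulus among the singular points: 5/12.

Radius of convergence at 0: 5/12.
At 5/12: a logarithmic branch point.


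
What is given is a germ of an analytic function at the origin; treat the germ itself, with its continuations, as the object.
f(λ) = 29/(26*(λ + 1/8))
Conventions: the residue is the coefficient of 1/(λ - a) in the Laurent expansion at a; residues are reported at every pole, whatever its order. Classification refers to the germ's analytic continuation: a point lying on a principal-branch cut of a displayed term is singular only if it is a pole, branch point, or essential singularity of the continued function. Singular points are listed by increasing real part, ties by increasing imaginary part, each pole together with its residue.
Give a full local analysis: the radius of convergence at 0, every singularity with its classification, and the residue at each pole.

Denominator factor (λ + 1/8): pole of order 1 at -1/8, modulus 1/8.
The radius of convergence is the smallest modulus among the singular points: 1/8.
At the order-1 pole -1/8 set g(λ) = (λ - (-1/8))*f(λ) = 29/26.
Simple pole: residue = g(a) at a = -1/8, which is 29/26.

Radius of convergence at 0: 1/8.
At -1/8: a pole of order 1; residue 29/26.


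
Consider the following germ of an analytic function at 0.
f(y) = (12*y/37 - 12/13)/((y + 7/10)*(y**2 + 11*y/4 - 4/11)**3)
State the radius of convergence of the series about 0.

The radius of convergence is -11/8 + (23/88)*sqrt(33).

Denominator factor (y + 7/10): pole of order 1 at -7/10, modulus 7/10.
Denominator factor (y**2 + 11*y/4 - 4/11)^3: discriminant 1587/176, real irrational roots -11/8 + (23/88)*sqrt(33) and -11/8 - (23/88)*sqrt(33); poles of order 3, moduli -11/8 + (23/88)*sqrt(33) and 11/8 + (23/88)*sqrt(33).
The radius of convergence is the smallest modulus among the singular points: -11/8 + (23/88)*sqrt(33).


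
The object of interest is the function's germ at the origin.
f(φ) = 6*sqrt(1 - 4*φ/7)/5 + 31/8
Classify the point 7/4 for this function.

The point is an algebraic (square-root) branch point.

The term (6/5)*sqrt(1 - φ/(7/4)) has argument 1 - 7/4/(7/4) = 0 at 7/4: a square-root (algebraic, two-sheeted) branch point; the remaining terms are analytic or single-valued there.


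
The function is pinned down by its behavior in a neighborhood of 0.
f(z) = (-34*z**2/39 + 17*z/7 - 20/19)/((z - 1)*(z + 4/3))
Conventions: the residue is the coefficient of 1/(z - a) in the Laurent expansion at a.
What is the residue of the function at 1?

The residue is 2615/12103.

At the order-1 pole 1 set g(z) = (z - (1))*f(z) = (-34*z**2/39 + 17*z/7 - 20/19)/(z + 4/3).
Simple pole: residue = g(a) at a = 1, which is 2615/12103.


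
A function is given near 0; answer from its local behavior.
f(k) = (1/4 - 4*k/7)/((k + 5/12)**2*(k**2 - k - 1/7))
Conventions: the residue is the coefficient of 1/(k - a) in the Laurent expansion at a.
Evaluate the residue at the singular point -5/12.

At the order-2 pole -5/12 set g(k) = (k - (-5/12))^2*f(k) = (1/4 - 4*k/7)/(k**2 - k - 1/7).
Order-2 pole: residue = g'(a); g'(-5/12) = 1440/451, so the residue is 1440/451.

The residue is 1440/451.


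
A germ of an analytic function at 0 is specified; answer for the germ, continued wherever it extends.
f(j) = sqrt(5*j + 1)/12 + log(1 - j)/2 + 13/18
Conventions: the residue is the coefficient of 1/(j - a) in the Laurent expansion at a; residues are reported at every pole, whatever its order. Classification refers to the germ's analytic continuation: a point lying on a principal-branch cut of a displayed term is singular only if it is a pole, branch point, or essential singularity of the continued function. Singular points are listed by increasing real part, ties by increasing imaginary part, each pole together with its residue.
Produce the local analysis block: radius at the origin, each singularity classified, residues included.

Radius of convergence at 0: 1/5.
At -1/5: an algebraic (square-root) branch point.
At 1: a logarithmic branch point.

Branch term (1/2)*log(1 - j/(1)): its argument vanishes at j = 1, a logarithmic branch point, modulus 1.
Branch term (1/12)*sqrt(1 - j/(-1/5)): its argument vanishes at j = -1/5, a square-root branch point, modulus 1/5.
The radius of convergence is the smallest modulus among the singular points: 1/5.
List the singular points by increasing real part (a conjugate pair: the negative imaginary part first).


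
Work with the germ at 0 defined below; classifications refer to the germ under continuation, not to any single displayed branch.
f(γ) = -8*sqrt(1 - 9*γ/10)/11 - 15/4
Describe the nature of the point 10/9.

The point is an algebraic (square-root) branch point.

The term (-8/11)*sqrt(1 - γ/(10/9)) has argument 1 - 10/9/(10/9) = 0 at 10/9: a square-root (algebraic, two-sheeted) branch point; the remaining terms are analytic or single-valued there.


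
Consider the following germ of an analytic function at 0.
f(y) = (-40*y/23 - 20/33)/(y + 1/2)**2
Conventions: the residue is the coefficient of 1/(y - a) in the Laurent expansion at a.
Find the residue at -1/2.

The residue is -40/23.

At the order-2 pole -1/2 set g(y) = (y - (-1/2))^2*f(y) = -40*y/23 - 20/33.
Order-2 pole: residue = g'(a); g'(-1/2) = -40/23, so the residue is -40/23.


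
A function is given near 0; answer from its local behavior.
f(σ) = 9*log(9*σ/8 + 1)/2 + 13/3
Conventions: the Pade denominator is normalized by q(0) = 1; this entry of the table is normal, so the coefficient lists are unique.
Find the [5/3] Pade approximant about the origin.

The Pade approximant has numerator coefficients [13/3, 909/64, 98253/7168, 469719/114688, 59049/458752, -531441/73400320]; denominator coefficients [1, 135/64, 1215/896, 3645/14336].

Taylor coefficients needed (expand at 0): a_0 = 13/3, a_1 = 81/16, a_2 = -729/256, a_3 = 2187/1024, a_4 = -59049/32768, a_5 = 531441/327680, a_6 = -1594323/1048576, a_7 = 43046721/29360128, a_8 = -387420489/268435456.
Write the denominator as Q(σ) = 1 + q1*σ + q2*σ^2 + q3*σ^3. Requiring Q*f - P = O(σ^9) with deg P <= 5 kills the coefficients of σ^6..σ^8 in Q*f:
  σ^6: a_6 + q1*a_5 + q2*a_4 + q3*a_3 = 0, i.e. -1594323/1048576 + (531441/327680)*q1 + (-59049/32768)*q2 + (2187/1024)*q3 = 0.
  σ^7: a_7 + q1*a_6 + q2*a_5 + q3*a_4 = 0, i.e. 43046721/29360128 + (-1594323/1048576)*q1 + (531441/327680)*q2 + (-59049/32768)*q3 = 0.
  σ^8: a_8 + q1*a_7 + q2*a_6 + q3*a_5 = 0, i.e. -387420489/268435456 + (43046721/29360128)*q1 + (-1594323/1048576)*q2 + (531441/327680)*q3 = 0.
Solving this linear system: q1 = 135/64, q2 = 1215/896, q3 = 3645/14336.
The numerator is Q*f truncated at degree 5: P0 = a_0 = 13/3; P1 = a_1 + q1*a_0 = 909/64; P2 = a_2 + q1*a_1 + q2*a_0 = 98253/7168; P3 = a_3 + q1*a_2 + q2*a_1 + q3*a_0 = 469719/114688; P4 = a_4 + q1*a_3 + q2*a_2 + q3*a_1 = 59049/458752; P5 = a_5 + q1*a_4 + q2*a_3 + q3*a_2 = -531441/73400320.


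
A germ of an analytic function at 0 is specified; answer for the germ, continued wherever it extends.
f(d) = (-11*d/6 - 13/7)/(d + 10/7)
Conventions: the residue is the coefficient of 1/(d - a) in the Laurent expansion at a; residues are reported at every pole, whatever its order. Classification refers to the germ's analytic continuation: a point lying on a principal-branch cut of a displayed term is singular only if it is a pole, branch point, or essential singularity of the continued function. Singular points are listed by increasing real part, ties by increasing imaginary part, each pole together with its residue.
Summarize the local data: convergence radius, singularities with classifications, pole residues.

Denominator factor (d + 10/7): pole of order 1 at -10/7, modulus 10/7.
The radius of convergence is the smallest modulus among the singular points: 10/7.
At the order-1 pole -10/7 set g(d) = (d - (-10/7))*f(d) = -11*d/6 - 13/7.
Simple pole: residue = g(a) at a = -10/7, which is 16/21.

Radius of convergence at 0: 10/7.
At -10/7: a pole of order 1; residue 16/21.


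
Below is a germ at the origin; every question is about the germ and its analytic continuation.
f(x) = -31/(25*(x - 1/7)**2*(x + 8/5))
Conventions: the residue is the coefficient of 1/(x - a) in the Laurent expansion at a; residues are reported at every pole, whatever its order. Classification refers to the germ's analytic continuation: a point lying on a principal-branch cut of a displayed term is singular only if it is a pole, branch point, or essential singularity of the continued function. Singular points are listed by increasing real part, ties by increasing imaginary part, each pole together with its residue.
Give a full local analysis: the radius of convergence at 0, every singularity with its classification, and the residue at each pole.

Radius of convergence at 0: 1/7.
At -8/5: a pole of order 1; residue -1519/3721.
At 1/7: a pole of order 2; residue 1519/3721.

Denominator factor (x + 8/5): pole of order 1 at -8/5, modulus 8/5.
Denominator factor (x - 1/7)^2: pole of order 2 at 1/7, modulus 1/7.
The radius of convergence is the smallest modulus among the singular points: 1/7.
At the order-1 pole -8/5 set g(x) = (x - (-8/5))*f(x) = -31/(25*(x - 1/7)**2).
Simple pole: residue = g(a) at a = -8/5, which is -1519/3721.
At the order-2 pole 1/7 set g(x) = (x - (1/7))^2*f(x) = -31/(25*(x + 8/5)).
Order-2 pole: residue = g'(a); g'(1/7) = 1519/3721, so the residue is 1519/3721.
List the singular points by increasing real part (a conjugate pair: the negative imaginary part first).


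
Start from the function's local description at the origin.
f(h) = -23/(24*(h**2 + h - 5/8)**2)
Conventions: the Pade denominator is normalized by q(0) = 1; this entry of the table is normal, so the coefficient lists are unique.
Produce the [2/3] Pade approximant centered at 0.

The Pade approximant has numerator coefficients [-184/75, 1472/1275, -736/1275]; denominator coefficients [1, -312/85, 468/425, 1984/425].

Taylor coefficients needed (expand at 0): a_0 = -184/75, a_1 = -2944/375, a_2 = -50048/1875, a_3 = -730112/9375, a_4 = -82432/375, a_5 = -139804672/234375.
Write the denominator as Q(h) = 1 + q1*h + q2*h^2 + q3*h^3. Requiring Q*f - P = O(h^6) with deg P <= 2 kills the coefficients of h^3..h^5 in Q*f:
  h^3: a_3 + q1*a_2 + q2*a_1 + q3*a_0 = 0, i.e. -730112/9375 + (-50048/1875)*q1 + (-2944/375)*q2 + (-184/75)*q3 = 0.
  h^4: a_4 + q1*a_3 + q2*a_2 + q3*a_1 = 0, i.e. -82432/375 + (-730112/9375)*q1 + (-50048/1875)*q2 + (-2944/375)*q3 = 0.
  h^5: a_5 + q1*a_4 + q2*a_3 + q3*a_2 = 0, i.e. -139804672/234375 + (-82432/375)*q1 + (-730112/9375)*q2 + (-50048/1875)*q3 = 0.
Solving this linear system: q1 = -312/85, q2 = 468/425, q3 = 1984/425.
The numerator is Q*f truncated at degree 2: P0 = a_0 = -184/75; P1 = a_1 + q1*a_0 = 1472/1275; P2 = a_2 + q1*a_1 + q2*a_0 = -736/1275.


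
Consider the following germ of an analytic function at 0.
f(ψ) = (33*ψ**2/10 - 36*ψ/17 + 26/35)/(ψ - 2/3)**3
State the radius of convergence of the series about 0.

The radius of convergence is 2/3.

Denominator factor (ψ - 2/3)^3: pole of order 3 at 2/3, modulus 2/3.
The radius of convergence is the smallest modulus among the singular points: 2/3.


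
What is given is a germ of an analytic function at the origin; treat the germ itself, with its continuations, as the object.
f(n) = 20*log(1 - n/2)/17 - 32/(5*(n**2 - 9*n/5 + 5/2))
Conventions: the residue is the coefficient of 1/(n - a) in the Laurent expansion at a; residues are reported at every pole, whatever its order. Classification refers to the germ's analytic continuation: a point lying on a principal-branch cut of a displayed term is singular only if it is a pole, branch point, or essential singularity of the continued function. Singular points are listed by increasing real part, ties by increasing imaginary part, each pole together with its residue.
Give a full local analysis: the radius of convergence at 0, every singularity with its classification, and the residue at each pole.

Radius of convergence at 0: (1/2)*sqrt(10).
At (9/10) - (13/10)*i: a pole of order 1; residue -(32/13)*i.
At (9/10) + (13/10)*i: a pole of order 1; residue (32/13)*i.
At 2: a logarithmic branch point.

Denominator factor (n**2 - 9*n/5 + 5/2): discriminant -169/25, complex-conjugate roots (9/10) + (13/10)*i and (9/10) - (13/10)*i; poles of order 1, moduli (1/2)*sqrt(10) and (1/2)*sqrt(10).
Branch term (20/17)*log(1 - n/(2)): its argument vanishes at n = 2, a logarithmic branch point, modulus 2.
The radius of convergence is the smallest modulus among the singular points: (1/2)*sqrt(10).
The branch term is analytic at (9/10) - (13/10)*i and contributes nothing to the residue; only the rational part matters.
The factor n**2 - 9*n/5 + 5/2 splits as (n - a)(n - a') with a = (9/10) - (13/10)*i, a' = (9/10) + (13/10)*i. At the order-1 pole a set g(n) = (n - a)*(rational part) = [-32/5] / (n - a').
Simple pole: residue = g(a) at a = (9/10) - (13/10)*i, which is -(32/13)*i.
The branch term is analytic at (9/10) + (13/10)*i and contributes nothing to the residue; only the rational part matters.
The factor n**2 - 9*n/5 + 5/2 splits as (n - a)(n - a') with a = (9/10) + (13/10)*i, a' = (9/10) - (13/10)*i. At the order-1 pole a set g(n) = (n - a)*(rational part) = [-32/5] / (n - a').
Simple pole: residue = g(a) at a = (9/10) + (13/10)*i, which is (32/13)*i.
List the singular points by increasing real part (a conjugate pair: the negative imaginary part first).


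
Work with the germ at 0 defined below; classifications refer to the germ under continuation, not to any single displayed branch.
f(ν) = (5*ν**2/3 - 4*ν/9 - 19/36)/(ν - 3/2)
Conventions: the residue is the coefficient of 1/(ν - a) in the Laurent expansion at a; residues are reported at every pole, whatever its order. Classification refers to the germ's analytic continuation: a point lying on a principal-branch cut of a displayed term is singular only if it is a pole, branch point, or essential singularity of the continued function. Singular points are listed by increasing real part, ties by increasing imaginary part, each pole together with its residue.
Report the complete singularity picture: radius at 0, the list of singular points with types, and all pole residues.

Radius of convergence at 0: 3/2.
At 3/2: a pole of order 1; residue 23/9.

Denominator factor (ν - 3/2): pole of order 1 at 3/2, modulus 3/2.
The radius of convergence is the smallest modulus among the singular points: 3/2.
At the order-1 pole 3/2 set g(ν) = (ν - (3/2))*f(ν) = 5*ν**2/3 - 4*ν/9 - 19/36.
Simple pole: residue = g(a) at a = 3/2, which is 23/9.


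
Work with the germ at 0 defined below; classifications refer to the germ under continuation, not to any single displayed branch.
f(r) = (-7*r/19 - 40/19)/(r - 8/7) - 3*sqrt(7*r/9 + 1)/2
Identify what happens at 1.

Denominator factors: r - 8/7 = -1/7 at r = 1 — none vanishes.
Branch term sqrt(1 - r/(-9/7)): argument at 1 is 16/9, nonzero, so 1 is not its branch point (a point on a principal cut is still regular for the continued germ).
So the germ continues analytically to 1.

The point is a regular point.


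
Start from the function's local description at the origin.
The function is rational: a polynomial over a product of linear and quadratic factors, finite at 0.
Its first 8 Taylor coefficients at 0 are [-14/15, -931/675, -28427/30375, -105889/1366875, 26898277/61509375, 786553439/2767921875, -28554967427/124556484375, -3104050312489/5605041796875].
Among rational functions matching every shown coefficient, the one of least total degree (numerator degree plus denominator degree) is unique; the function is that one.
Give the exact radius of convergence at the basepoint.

The radius of convergence is (1/2)*sqrt(5).

No rational of total degree below 4 reproduces all 8 coefficients; solving the [1/3] Pade equations on them gives f(ψ) = (3/2 - 7*ψ/20)/((ψ - 9/7)*(ψ**2 - 7*ψ/6 + 5/4)), whose expansion matches every shown term.
Denominator factor (ψ**2 - 7*ψ/6 + 5/4): discriminant -131/36, complex-conjugate roots (7/12) + ((1/12)*sqrt(131))*i and (7/12) - ((1/12)*sqrt(131))*i; poles of order 1, moduli (1/2)*sqrt(5) and (1/2)*sqrt(5).
Denominator factor (ψ - 9/7): pole of order 1 at 9/7, modulus 9/7.
The radius of convergence is the smallest modulus among the singular points: (1/2)*sqrt(5).


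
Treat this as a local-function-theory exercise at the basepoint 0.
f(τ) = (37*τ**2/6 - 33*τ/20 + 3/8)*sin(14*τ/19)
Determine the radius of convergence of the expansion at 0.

The radius of convergence is infinite.

The factor sin(14*τ/19) is entire and contributes no finite singular point.
The polynomial part has no poles.
No finite singular points: the Taylor series at 0 converges everywhere.


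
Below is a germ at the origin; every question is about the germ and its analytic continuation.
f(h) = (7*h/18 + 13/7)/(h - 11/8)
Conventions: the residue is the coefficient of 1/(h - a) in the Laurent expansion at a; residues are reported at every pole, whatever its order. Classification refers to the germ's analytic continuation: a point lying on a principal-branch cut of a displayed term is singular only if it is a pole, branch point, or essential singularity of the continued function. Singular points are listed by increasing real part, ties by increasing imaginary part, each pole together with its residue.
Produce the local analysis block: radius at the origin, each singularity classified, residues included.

Radius of convergence at 0: 11/8.
At 11/8: a pole of order 1; residue 2411/1008.

Denominator factor (h - 11/8): pole of order 1 at 11/8, modulus 11/8.
The radius of convergence is the smallest modulus among the singular points: 11/8.
At the order-1 pole 11/8 set g(h) = (h - (11/8))*f(h) = 7*h/18 + 13/7.
Simple pole: residue = g(a) at a = 11/8, which is 2411/1008.


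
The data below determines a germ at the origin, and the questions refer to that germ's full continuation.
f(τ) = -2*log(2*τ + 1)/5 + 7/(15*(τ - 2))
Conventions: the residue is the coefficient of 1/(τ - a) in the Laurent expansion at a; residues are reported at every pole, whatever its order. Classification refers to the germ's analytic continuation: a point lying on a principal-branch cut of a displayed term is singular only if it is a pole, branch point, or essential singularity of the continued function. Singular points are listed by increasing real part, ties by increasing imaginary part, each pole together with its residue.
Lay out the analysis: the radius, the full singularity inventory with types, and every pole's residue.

Radius of convergence at 0: 1/2.
At -1/2: a logarithmic branch point.
At 2: a pole of order 1; residue 7/15.

Denominator factor (τ - 2): pole of order 1 at 2, modulus 2.
Branch term (-2/5)*log(1 - τ/(-1/2)): its argument vanishes at τ = -1/2, a logarithmic branch point, modulus 1/2.
The radius of convergence is the smallest modulus among the singular points: 1/2.
The branch term is analytic at 2 and contributes nothing to the residue; only the rational part matters.
At the order-1 pole 2 set g(τ) = (τ - (2))*(rational part) = 7/15.
Simple pole: residue = g(a) at a = 2, which is 7/15.
List the singular points by increasing real part (a conjugate pair: the negative imaginary part first).


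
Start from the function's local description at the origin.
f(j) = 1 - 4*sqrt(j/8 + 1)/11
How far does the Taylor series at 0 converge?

Branch term (-4/11)*sqrt(1 - j/(-8)): its argument vanishes at j = -8, a square-root branch point, modulus 8.
The radius of convergence is the smallest modulus among the singular points: 8.

The radius of convergence is 8.


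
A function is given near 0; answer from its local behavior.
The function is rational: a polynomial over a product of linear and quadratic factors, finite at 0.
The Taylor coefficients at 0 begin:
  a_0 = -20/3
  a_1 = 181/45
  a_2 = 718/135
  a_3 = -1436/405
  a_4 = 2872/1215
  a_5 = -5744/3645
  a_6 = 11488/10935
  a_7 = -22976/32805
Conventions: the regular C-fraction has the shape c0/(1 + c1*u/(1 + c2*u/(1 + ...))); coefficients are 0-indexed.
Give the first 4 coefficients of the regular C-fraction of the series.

The regular C-fraction coefficients are [-20/3, 181/300, -104561/54300, 25848000/18925541].

Taylor coefficients (read off): a_0 = -20/3, a_1 = 181/45, a_2 = 718/135, a_3 = -1436/405.
c0 = a_0 = -20/3. Peel one level at a time: if S = 1 + c*u/S' with S'(0) = 1, then c is the u-coefficient of S and S' = c*u/(S - 1).
S_1 = c0/f = 1 + (181/300)*u + (104561/90000)*u^2 + ...; c1 = 181/300.
S_2 = c1*u/(S_1 - 1) = 1 + (-104561/54300)*u + (86160/32761)*u^2 + ...; c2 = -104561/54300.
S_3 = c2*u/(S_2 - 1) = 1 + (25848000/18925541)*u + ...; c3 = 25848000/18925541.


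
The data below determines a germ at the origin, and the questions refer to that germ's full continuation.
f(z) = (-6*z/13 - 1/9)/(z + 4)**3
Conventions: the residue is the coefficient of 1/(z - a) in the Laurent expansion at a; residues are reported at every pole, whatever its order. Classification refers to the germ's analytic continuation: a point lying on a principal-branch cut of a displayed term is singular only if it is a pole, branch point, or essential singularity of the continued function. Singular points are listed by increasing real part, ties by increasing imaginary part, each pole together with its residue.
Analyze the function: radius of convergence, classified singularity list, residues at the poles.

Radius of convergence at 0: 4.
At -4: a pole of order 3; residue 0.

Denominator factor (z + 4)^3: pole of order 3 at -4, modulus 4.
The radius of convergence is the smallest modulus among the singular points: 4.
At the order-3 pole -4 set g(z) = (z - (-4))^3*f(z) = -6*z/13 - 1/9.
Order-3 pole: residue = g''(a)/2; g''(-4) = 0, so the residue is 0.


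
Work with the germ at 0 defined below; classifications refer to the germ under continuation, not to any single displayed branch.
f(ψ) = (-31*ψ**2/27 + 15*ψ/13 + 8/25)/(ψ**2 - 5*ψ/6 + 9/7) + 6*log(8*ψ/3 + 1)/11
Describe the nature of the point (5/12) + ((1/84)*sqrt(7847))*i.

The denominator factor ψ**2 - 5*ψ/6 + 9/7 vanishes at (5/12) + ((1/84)*sqrt(7847))*i and appears to the power 1; the numerator there equals (8306957/4422600) + ((415/176904)*sqrt(7847))*i, nonzero, and no other factor vanishes.
The branch terms are analytic at this point.
Hence a pole whose order is the multiplicity, 1.

The point is a pole of order 1.
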